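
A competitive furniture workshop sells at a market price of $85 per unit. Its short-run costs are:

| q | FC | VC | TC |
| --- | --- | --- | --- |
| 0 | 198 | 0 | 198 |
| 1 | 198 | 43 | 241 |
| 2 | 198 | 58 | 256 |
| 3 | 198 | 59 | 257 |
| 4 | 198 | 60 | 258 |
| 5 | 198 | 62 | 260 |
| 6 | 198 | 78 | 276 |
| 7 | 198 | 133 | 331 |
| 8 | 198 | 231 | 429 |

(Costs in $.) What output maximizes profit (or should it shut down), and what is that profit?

Compute π = P·q − TC at each output: q=0: -198; q=1: -156; q=2: -86; q=3: -2; q=4: 82; q=5: 165; q=6: 234; q=7: 264; q=8: 251.
Profit is maximized at q = 7. AVC there is 133/7 = $19 ≤ P, so producing beats shutting down (which would give -$198).

q = 7; profit = $264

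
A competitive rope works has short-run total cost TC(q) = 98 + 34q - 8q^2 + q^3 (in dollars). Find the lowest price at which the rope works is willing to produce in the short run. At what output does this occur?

$18 per unit, at q = 4

The firm shuts down when price falls below the minimum of average variable cost. AVC = VC/q = 34 - 8q + q^2.
At the minimum of AVC, MC = AVC. MC = 34 - 16q + 3q^2; setting MC = AVC gives 2q^2 - 8q = 0, so q = 4. min AVC = 18.
So the shutdown price is $18.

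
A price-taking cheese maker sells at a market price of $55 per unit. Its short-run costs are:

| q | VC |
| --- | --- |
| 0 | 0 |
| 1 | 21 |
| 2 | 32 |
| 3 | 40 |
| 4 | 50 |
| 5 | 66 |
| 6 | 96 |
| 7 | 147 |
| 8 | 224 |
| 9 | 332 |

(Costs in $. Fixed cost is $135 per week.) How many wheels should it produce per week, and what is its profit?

Tabulate TR − TC: q=0: -135; q=1: -101; q=2: -57; q=3: -10; q=4: 35; q=5: 74; q=6: 99; q=7: 103; q=8: 81; q=9: 28.
Profit is maximized at q = 7. AVC there is 147/7 = $21 ≤ P, so producing beats shutting down (which would give -$135).

q = 7; profit = $103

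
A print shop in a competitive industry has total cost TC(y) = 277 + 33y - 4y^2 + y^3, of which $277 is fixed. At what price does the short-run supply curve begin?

$29 per unit

The shutdown price is the minimum of AVC. VC = 33y - 4y^2 + y^3, so AVC = 33 - 4y + y^2.
dAVC/dy = -4 + 2y = 0 gives y = 2. min AVC = 33 - 4·2 + 2^2 = 29.
So the shutdown price is $29.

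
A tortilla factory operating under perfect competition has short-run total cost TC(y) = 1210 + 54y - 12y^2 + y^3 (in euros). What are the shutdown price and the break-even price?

Shutdown price = min AVC. AVC = 54 - 12y + y^2, with vertex at y = 6 and minimum €18.
ATC = 1210/y + 54 - 12y + y^2. Setting dATC/dy = −1210/y^2 − 12 + 2y = 0 gives y = 11 (since 2·11^3 − 12·11^2 = 1210).
min ATC = 1210/11 + 54 − 12·11 + 11^2 = €153. That is the break-even price.
For €18 ≤ P < €153 the firm produces at a loss; below €18 it shuts down.

Shutdown price = €18; break-even price = €153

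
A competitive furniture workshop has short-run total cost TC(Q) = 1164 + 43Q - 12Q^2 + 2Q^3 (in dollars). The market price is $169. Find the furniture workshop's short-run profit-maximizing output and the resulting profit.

Profit = -$380 at Q = 7

AVC = 43 - 12Q + 2Q^2; min AVC = $25 at Q = 3. Since P = $169 ≥ min AVC, the firm produces.
MC = 43 - 24Q + 6Q^2. Setting P = MC and taking the root on the rising branch gives Q* = 7.
TR = 169·7 = 1183. TC = 1164 + 399 = 1563. Profit = 1183 − 1563 = -$380.
Shutting down would mean losing the fixed cost of $1164, so operating at a loss of $380 is better by $784.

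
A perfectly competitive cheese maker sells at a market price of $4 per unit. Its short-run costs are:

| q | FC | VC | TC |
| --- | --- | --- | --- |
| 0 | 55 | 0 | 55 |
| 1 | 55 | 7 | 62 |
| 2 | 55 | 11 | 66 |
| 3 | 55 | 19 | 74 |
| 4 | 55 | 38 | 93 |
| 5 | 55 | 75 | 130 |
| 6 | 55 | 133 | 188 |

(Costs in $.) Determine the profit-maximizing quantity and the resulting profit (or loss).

Compute π = P·q − TC at each output: q=0: -55; q=1: -58; q=2: -58; q=3: -62; q=4: -77; q=5: -110; q=6: -164.
Profit is highest at q = 0. Equivalently, the lowest AVC in the table is 11/2 ≈ $5.50 at q = 2, and P = $4 falls below it — price never covers variable cost, so the firm shuts down and loses only its fixed cost.

q = 0 (shut down); profit = -$55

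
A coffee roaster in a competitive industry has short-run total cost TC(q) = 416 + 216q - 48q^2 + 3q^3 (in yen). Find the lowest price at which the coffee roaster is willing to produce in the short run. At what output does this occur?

¥24 per unit, at q = 8

Short-run supply begins at min AVC. From VC = 216q - 48q^2 + 3q^3, AVC = 216 - 48q + 3q^2.
dAVC/dq = -48 + 6q = 0 gives q = 8. min AVC = 216 - 48·8 + 3·8^2 = 24.
The firm shuts down for any P below ¥24.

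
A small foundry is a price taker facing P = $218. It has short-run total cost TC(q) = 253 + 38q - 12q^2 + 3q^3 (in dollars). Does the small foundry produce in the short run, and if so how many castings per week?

Produce at q = 6

Strip out fixed cost: VC = 38q - 12q^2 + 3q^3. Then AVC = 38 - 12q + 3q^2 and MC = 38 - 24q + 9q^2.
AVC hits its minimum where MC = AVC, at q = 2, giving min AVC = 38 - 12·2 + 3·2^2 = $26.
P = $218 exceeds min AVC = $26, so the firm stays open.
Solving P = MC: -180 - 24q + 9q^2 = 0 ⇒ q = -10/3 or 6. On the upward-sloping branch, q* = 6.
Check: AVC at q = 6 is $74 ≤ P, so revenue covers variable cost.
Profit = P·q − TC = 218·6 − 697 = $611.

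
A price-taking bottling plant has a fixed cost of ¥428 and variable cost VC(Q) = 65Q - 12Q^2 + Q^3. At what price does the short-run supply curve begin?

The shutdown price is the minimum of AVC. VC = 65Q - 12Q^2 + Q^3, so AVC = 65 - 12Q + Q^2.
dAVC/dQ = -12 + 2Q = 0 gives Q = 6. min AVC = 65 - 12·6 + 6^2 = 29.
The firm shuts down for any P below ¥29.

¥29 per unit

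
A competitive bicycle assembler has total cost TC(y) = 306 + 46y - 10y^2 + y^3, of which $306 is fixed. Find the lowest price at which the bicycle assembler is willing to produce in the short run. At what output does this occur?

The shutdown price is the minimum of AVC. VC = 46y - 10y^2 + y^3, so AVC = 46 - 10y + y^2.
dAVC/dy = -10 + 2y = 0 gives y = 5. min AVC = 46 - 10·5 + 5^2 = 21.
For P < $21 the firm produces nothing.

$21 per unit, at y = 5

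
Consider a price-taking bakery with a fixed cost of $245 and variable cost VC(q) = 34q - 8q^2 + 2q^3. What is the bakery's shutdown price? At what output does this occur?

$26 per unit, at q = 2

The shutdown price is the minimum of AVC. VC = 34q - 8q^2 + 2q^3, so AVC = 34 - 8q + 2q^2.
At the minimum of AVC, MC = AVC. MC = 34 - 16q + 6q^2; setting MC = AVC gives 4q^2 - 8q = 0, so q = 2. min AVC = 26.
So the shutdown price is $26.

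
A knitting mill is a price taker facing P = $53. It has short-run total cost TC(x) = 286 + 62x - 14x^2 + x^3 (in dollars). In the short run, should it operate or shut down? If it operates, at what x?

Produce at x = 9

From TC, MC = TC'(x) = 62 - 28x + 3x^2 and AVC = VC/x = 62 - 14x + x^2.
AVC is minimized where dAVC/dx = -14 + 2x = 0, at x = 7; min AVC = 62 - 14·7 + 7^2 = $13.
P = $53 exceeds min AVC = $13, so the firm stays open.
P = MC gives 9 - 28x + 3x^2 = 0, with roots 1/3 and 9. Take the larger (rising MC): x* = 9.
Check: AVC at x = 9 is $17 ≤ P, so revenue covers variable cost.
Profit = P·x − TC = 53·9 − 439 = $38.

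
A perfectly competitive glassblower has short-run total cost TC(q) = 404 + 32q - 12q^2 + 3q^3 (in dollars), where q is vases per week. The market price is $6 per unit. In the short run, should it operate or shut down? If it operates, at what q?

Shut down

Strip out fixed cost: VC = 32q - 12q^2 + 3q^3. Then AVC = 32 - 12q + 3q^2 and MC = 32 - 24q + 9q^2.
AVC is minimized where dAVC/dq = -12 + 6q = 0, at q = 2; min AVC = 32 - 12·2 + 3·2^2 = $20.
With P < min AVC ($6 < $20), every unit sold adds to the loss.
Best response: produce nothing and absorb the $404 fixed cost.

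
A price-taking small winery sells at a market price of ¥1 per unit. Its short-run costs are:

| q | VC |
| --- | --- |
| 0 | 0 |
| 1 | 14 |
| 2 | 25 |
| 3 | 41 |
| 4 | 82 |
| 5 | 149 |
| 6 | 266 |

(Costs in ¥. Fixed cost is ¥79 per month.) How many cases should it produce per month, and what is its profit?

q = 0 (shut down); profit = -¥79

Compute π = P·q − TC at each output: q=0: -79; q=1: -92; q=2: -102; q=3: -117; q=4: -157; q=5: -223; q=6: -339.
Profit is highest at q = 0. Equivalently, the lowest AVC in the table is 25/2 ≈ ¥12.50 at q = 2, and P = ¥1 falls below it — price never covers variable cost, so the firm shuts down and loses only its fixed cost.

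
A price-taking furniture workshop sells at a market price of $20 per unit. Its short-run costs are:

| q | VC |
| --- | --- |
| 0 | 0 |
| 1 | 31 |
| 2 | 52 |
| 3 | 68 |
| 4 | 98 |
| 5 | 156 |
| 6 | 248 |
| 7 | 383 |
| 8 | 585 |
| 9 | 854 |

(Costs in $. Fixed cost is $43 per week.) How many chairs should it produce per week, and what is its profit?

Profit at each row (π = 20q − TC): q=0: -43; q=1: -54; q=2: -55; q=3: -51; q=4: -61; q=5: -99; q=6: -171; q=7: -286; q=8: -468; q=9: -717.
Profit is highest at q = 0. Equivalently, the lowest AVC in the table is 68/3 ≈ $22.67 at q = 3, and P = $20 falls below it — price never covers variable cost, so the firm shuts down and loses only its fixed cost.

q = 0 (shut down); profit = -$43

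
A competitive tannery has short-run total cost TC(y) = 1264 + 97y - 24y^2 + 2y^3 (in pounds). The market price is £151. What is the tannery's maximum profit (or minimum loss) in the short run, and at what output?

AVC = 97 - 24y + 2y^2 has its minimum £25 at y = 6; price £151 clears that bar, so the firm operates.
MC = 97 - 48y + 6y^2. Setting P = MC and taking the root on the rising branch gives y* = 9.
TR = 151·9 = 1359. TC = 1264 + 387 = 1651. Profit = 1359 − 1651 = -£292.
By producing, the firm covers all variable cost plus £972 of fixed cost; shutting down would lose the full £1264.

Profit = -£292 at y = 9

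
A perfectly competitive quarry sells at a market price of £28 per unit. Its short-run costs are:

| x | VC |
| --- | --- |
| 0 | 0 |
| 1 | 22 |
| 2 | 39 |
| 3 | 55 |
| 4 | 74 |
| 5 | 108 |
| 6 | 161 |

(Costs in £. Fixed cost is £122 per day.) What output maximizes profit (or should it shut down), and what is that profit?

x = 4; profit = -£84

Profit at each row (π = 28x − TC): x=0: -122; x=1: -116; x=2: -105; x=3: -93; x=4: -84; x=5: -90; x=6: -115.
Profit is maximized at x = 4. AVC there is 74/4 = £18.50 ≤ P, so producing beats shutting down (which would give -£122).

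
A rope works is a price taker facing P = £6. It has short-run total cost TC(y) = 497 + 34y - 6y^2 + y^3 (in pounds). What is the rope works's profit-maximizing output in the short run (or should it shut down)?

Shut down

Variable cost is VC = 34y - 6y^2 + y^3, so AVC = VC/y = 34 - 6y + y^2 and MC = dTC/dy = 34 - 12y + 3y^2.
The AVC parabola has its vertex at y = 6/2 = 3, where AVC = 34 - 6·3 + 3^2 = £25.
Since P = £6 < min AVC = £25, price fails to cover variable cost at any output.
Shutting down limits the loss to fixed cost, £497.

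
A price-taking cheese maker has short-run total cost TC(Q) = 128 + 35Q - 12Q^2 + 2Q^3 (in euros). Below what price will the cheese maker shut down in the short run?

€17 per unit

The shutdown price is the minimum of AVC. VC = 35Q - 12Q^2 + 2Q^3, so AVC = 35 - 12Q + 2Q^2.
At the minimum of AVC, MC = AVC. MC = 35 - 24Q + 6Q^2; setting MC = AVC gives 4Q^2 - 12Q = 0, so Q = 3. min AVC = 17.
The firm shuts down for any P below €17.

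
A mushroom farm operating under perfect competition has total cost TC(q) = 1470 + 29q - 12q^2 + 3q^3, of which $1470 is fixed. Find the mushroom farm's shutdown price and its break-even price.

Shutdown price = $17; break-even price = $302

Shutdown price = min AVC. AVC = 29 - 12q + 3q^2, with vertex at q = 2 and minimum $17.
ATC = 1470/q + 29 - 12q + 3q^2. Setting dATC/dq = −1470/q^2 − 12 + 6q = 0 gives q = 7 (since 6·7^3 − 12·7^2 = 1470).
min ATC = 1470/7 + 29 − 12·7 + 3·7^2 = $302. That is the break-even price.
Between these two prices the firm operates at a loss; above $302 it earns a profit.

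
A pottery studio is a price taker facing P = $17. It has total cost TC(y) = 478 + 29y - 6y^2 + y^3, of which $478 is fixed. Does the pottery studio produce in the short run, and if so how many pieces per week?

Shut down

Strip out fixed cost: VC = 29y - 6y^2 + y^3. Then AVC = 29 - 6y + y^2 and MC = 29 - 12y + 3y^2.
The AVC parabola has its vertex at y = 6/2 = 3, where AVC = 29 - 6·3 + 3^2 = $20.
With P < min AVC ($17 < $20), every unit sold adds to the loss.
Best response: produce nothing and absorb the $478 fixed cost.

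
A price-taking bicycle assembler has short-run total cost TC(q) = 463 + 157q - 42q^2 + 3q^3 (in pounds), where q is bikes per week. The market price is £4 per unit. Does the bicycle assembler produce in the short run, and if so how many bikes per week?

From TC, MC = TC'(q) = 157 - 84q + 9q^2 and AVC = VC/q = 157 - 42q + 3q^2.
AVC hits its minimum where MC = AVC, at q = 7, giving min AVC = 157 - 42·7 + 3·7^2 = £10.
P = £4 lies below min AVC = £10; no output level covers variable cost.
The firm minimizes its loss by shutting down and losing only its fixed cost of £463.

Shut down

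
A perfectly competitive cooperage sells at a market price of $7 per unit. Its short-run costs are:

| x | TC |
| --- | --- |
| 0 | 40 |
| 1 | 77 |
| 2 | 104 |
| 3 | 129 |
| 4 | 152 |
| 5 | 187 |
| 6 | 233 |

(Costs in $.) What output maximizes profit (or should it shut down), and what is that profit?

Tabulate TR − TC: x=0: -40; x=1: -70; x=2: -90; x=3: -108; x=4: -124; x=5: -152; x=6: -191.
Profit is highest at x = 0. Equivalently, the lowest AVC in the table is 112/4 ≈ $28 at x = 4, and P = $7 falls below it — price never covers variable cost, so the firm shuts down and loses only its fixed cost.

x = 0 (shut down); profit = -$40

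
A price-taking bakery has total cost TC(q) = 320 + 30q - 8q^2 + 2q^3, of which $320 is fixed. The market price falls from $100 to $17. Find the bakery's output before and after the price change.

AVC = 30 - 8q + 2q^2, minimized at q = 2 where min AVC = $22. MC = 30 - 16q + 6q^2.
At P = $100 ≥ min AVC, set P = MC on the rising branch: q = 5.
At P = $17 < min AVC = $22, price no longer covers variable cost at any output, so the firm shuts down: q = 0.

Output falls from 5 to 0 (the firm shuts down)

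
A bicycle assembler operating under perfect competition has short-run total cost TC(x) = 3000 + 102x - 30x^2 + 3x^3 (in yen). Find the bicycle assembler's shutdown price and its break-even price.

Shutdown price = ¥27; break-even price = ¥402

Shutdown price = min AVC. AVC = 102 - 30x + 3x^2, with vertex at x = 5 and minimum ¥27.
ATC = 3000/x + 102 - 30x + 3x^2. Setting dATC/dx = −3000/x^2 − 30 + 6x = 0 gives x = 10 (since 6·10^3 − 30·10^2 = 3000).
min ATC = 3000/10 + 102 − 30·10 + 3·10^2 = ¥402. That is the break-even price.
Between these two prices the firm operates at a loss; above ¥402 it earns a profit.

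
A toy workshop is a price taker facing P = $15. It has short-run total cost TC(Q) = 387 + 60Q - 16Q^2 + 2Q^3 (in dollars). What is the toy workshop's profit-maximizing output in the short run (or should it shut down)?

Strip out fixed cost: VC = 60Q - 16Q^2 + 2Q^3. Then AVC = 60 - 16Q + 2Q^2 and MC = 60 - 32Q + 6Q^2.
AVC is minimized where dAVC/dQ = -16 + 4Q = 0, at Q = 4; min AVC = 60 - 16·4 + 2·4^2 = $28.
With P < min AVC ($15 < $28), every unit sold adds to the loss.
Shutting down limits the loss to fixed cost, $387.

Shut down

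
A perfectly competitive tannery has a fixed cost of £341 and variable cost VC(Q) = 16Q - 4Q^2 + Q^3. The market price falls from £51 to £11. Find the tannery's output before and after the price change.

MC = 16 - 8Q + 3Q^2; the shutdown threshold is min AVC = £12 (at Q = 2).
At P = £51 ≥ min AVC, set P = MC on the rising branch: Q = 5.
At P = £11 < min AVC = £12, price no longer covers variable cost at any output, so the firm shuts down: Q = 0.

Output falls from 5 to 0 (the firm shuts down)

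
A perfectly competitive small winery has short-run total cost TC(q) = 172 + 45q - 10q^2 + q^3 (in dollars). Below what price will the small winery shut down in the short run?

Short-run supply begins at min AVC. From VC = 45q - 10q^2 + q^3, AVC = 45 - 10q + q^2.
At the minimum of AVC, MC = AVC. MC = 45 - 20q + 3q^2; setting MC = AVC gives 2q^2 - 10q = 0, so q = 5. min AVC = 20.
So the shutdown price is $20.

$20 per unit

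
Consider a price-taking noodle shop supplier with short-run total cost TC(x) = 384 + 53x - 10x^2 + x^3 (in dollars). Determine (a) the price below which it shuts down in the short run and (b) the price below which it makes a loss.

Shutdown price = $28; break-even price = $85

AVC = 53 - 10x + x^2; minimized at x = 5, giving min AVC = $28. That is the shutdown price.
ATC = 384/x + 53 - 10x + x^2. Setting dATC/dx = −384/x^2 − 10 + 2x = 0 gives x = 8 (since 2·8^3 − 10·8^2 = 384).
min ATC = 384/8 + 53 − 10·8 + 8^2 = $85. That is the break-even price.
For $28 ≤ P < $85 the firm produces at a loss; below $28 it shuts down.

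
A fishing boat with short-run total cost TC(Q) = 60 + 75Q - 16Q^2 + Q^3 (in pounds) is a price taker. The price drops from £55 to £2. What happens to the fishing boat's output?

AVC = 75 - 16Q + Q^2, minimized at Q = 8 where min AVC = £11. MC = 75 - 32Q + 3Q^2.
At P = £55 ≥ min AVC, set P = MC on the rising branch: Q = 10.
At P = £2 < min AVC = £11, price no longer covers variable cost at any output, so the firm shuts down: Q = 0.

Output falls from 10 to 0 (the firm shuts down)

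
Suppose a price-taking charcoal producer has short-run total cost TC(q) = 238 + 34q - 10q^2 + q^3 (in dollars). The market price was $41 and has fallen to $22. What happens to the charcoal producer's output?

Output falls from 7 to 6

MC = 34 - 20q + 3q^2; the shutdown threshold is min AVC = $9 (at q = 5).
With P = $41 above the shutdown price, P = MC gives q = 7.
At P = $22 ≥ min AVC, set P = MC: q = 6. The firm stays open but cuts output.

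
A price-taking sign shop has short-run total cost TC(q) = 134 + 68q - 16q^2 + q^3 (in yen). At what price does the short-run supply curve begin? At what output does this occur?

Short-run supply begins at min AVC. From VC = 68q - 16q^2 + q^3, AVC = 68 - 16q + q^2.
dAVC/dq = -16 + 2q = 0 gives q = 8. min AVC = 68 - 16·8 + 8^2 = 4.
The firm shuts down for any P below ¥4.

¥4 per unit, at q = 8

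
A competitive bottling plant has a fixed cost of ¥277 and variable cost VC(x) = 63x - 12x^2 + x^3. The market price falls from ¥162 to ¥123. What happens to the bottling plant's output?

Output falls from 11 to 10

MC = 63 - 24x + 3x^2; the shutdown threshold is min AVC = ¥27 (at x = 6).
At P = ¥162 ≥ min AVC, set P = MC on the rising branch: x = 11.
At P = ¥123 ≥ min AVC, set P = MC: x = 10. The firm stays open but cuts output.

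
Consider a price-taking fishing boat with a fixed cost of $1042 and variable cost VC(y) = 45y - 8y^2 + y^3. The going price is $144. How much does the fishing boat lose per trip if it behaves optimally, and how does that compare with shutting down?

AVC = 45 - 8y + y^2; min AVC = $29 at y = 4. Since P = $144 ≥ min AVC, the firm produces.
With MC = 45 - 16y + 3y^2, P = MC on the upward-sloping part at y* = 9.
TR = 144·9 = 1296. TC = 1042 + 486 = 1528. Profit = 1296 − 1528 = -$232.
By producing, the firm covers all variable cost plus $810 of fixed cost; shutting down would lose the full $1042.

Profit = -$232 at y = 9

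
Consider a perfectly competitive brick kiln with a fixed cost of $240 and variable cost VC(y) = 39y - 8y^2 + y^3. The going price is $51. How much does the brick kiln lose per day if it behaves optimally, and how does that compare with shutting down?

AVC = 39 - 8y + y^2 has its minimum $23 at y = 4; price $51 clears that bar, so the firm operates.
With MC = 39 - 16y + 3y^2, P = MC on the upward-sloping part at y* = 6.
TR = 51·6 = 306. TC = 240 + 162 = 402. Profit = 306 − 402 = -$96.
That loss of $96 beats the $240 the firm would lose by shutting down; producing recovers $144 of fixed cost.

Profit = -$96 at y = 6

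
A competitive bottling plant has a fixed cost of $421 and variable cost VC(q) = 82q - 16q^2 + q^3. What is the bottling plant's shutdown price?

The shutdown price is the minimum of AVC. VC = 82q - 16q^2 + q^3, so AVC = 82 - 16q + q^2.
dAVC/dq = -16 + 2q = 0 gives q = 8. min AVC = 82 - 16·8 + 8^2 = 18.
The firm shuts down for any P below $18.

$18 per unit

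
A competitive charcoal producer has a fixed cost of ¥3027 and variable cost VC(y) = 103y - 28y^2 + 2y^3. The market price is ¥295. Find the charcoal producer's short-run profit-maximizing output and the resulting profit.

AVC = 103 - 28y + 2y^2 has its minimum ¥5 at y = 7; price ¥295 clears that bar, so the firm operates.
MC = 103 - 56y + 6y^2. Setting P = MC and taking the root on the rising branch gives y* = 12.
TR = 295·12 = 3540. TC = 3027 + 660 = 3687. Profit = 3540 − 3687 = -¥147.
That loss of ¥147 beats the ¥3027 the firm would lose by shutting down; producing recovers ¥2880 of fixed cost.

Profit = -¥147 at y = 12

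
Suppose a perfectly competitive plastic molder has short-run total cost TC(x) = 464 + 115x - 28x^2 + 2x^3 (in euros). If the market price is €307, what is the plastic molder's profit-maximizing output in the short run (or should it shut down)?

Produce at x = 12

Strip out fixed cost: VC = 115x - 28x^2 + 2x^3. Then AVC = 115 - 28x + 2x^2 and MC = 115 - 56x + 6x^2.
AVC hits its minimum where MC = AVC, at x = 7, giving min AVC = 115 - 28·7 + 2·7^2 = €17.
P = €307 exceeds min AVC = €17, so the firm stays open.
P = MC gives -192 - 56x + 6x^2 = 0, with roots -8/3 and 12. Take the larger (rising MC): x* = 12.
Check: AVC at x = 12 is €67 ≤ P, so revenue covers variable cost.
Profit = P·x − TC = 307·12 − 1268 = €2416.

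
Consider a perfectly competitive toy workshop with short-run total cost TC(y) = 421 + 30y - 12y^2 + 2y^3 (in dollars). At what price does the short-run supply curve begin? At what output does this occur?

$12 per unit, at y = 3

The firm shuts down when price falls below the minimum of average variable cost. AVC = VC/y = 30 - 12y + 2y^2.
At the minimum of AVC, MC = AVC. MC = 30 - 24y + 6y^2; setting MC = AVC gives 4y^2 - 12y = 0, so y = 3. min AVC = 12.
So the shutdown price is $12.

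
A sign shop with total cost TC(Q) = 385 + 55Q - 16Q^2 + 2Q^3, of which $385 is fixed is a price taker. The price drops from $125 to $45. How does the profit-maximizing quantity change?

AVC = 55 - 16Q + 2Q^2, minimized at Q = 4 where min AVC = $23. MC = 55 - 32Q + 6Q^2.
At P = $125 ≥ min AVC, set P = MC on the rising branch: Q = 7.
At P = $45 ≥ min AVC, set P = MC: Q = 5. The firm stays open but cuts output.

Output falls from 7 to 5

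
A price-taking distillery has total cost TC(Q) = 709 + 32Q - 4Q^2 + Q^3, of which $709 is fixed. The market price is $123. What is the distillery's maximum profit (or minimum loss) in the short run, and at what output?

Profit = -$219 at Q = 7

AVC = 32 - 4Q + Q^2; min AVC = $28 at Q = 2. Since P = $123 ≥ min AVC, the firm produces.
With MC = 32 - 8Q + 3Q^2, P = MC on the upward-sloping part at Q* = 7.
TR = 123·7 = 861. TC = 709 + 371 = 1080. Profit = 861 − 1080 = -$219.
Shutting down would mean losing the fixed cost of $709, so operating at a loss of $219 is better by $490.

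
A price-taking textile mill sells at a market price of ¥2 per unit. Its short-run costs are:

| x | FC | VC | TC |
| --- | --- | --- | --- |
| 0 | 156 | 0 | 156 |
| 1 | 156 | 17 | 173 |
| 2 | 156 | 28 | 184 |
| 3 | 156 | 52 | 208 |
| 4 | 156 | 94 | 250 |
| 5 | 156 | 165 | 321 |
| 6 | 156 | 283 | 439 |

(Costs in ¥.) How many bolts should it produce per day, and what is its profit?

x = 0 (shut down); profit = -¥156

Profit at each row (π = 2x − TC): x=0: -156; x=1: -171; x=2: -180; x=3: -202; x=4: -242; x=5: -311; x=6: -427.
Profit is highest at x = 0. Equivalently, the lowest AVC in the table is 28/2 ≈ ¥14 at x = 2, and P = ¥2 falls below it — price never covers variable cost, so the firm shuts down and loses only its fixed cost.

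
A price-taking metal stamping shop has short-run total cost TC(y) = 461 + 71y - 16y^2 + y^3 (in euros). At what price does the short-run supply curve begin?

Short-run supply begins at min AVC. From VC = 71y - 16y^2 + y^3, AVC = 71 - 16y + y^2.
At the minimum of AVC, MC = AVC. MC = 71 - 32y + 3y^2; setting MC = AVC gives 2y^2 - 16y = 0, so y = 8. min AVC = 7.
So the shutdown price is €7.

€7 per unit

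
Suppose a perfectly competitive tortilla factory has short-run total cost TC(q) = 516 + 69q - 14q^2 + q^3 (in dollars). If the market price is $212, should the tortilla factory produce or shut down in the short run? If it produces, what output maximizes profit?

Variable cost is VC = 69q - 14q^2 + q^3, so AVC = VC/q = 69 - 14q + q^2 and MC = dTC/dq = 69 - 28q + 3q^2.
The AVC parabola has its vertex at q = 14/2 = 7, where AVC = 69 - 14·7 + 7^2 = $20.
Since P = $212 ≥ min AVC = $20, price covers variable cost and the firm should produce.
P = MC gives -143 - 28q + 3q^2 = 0, with roots -11/3 and 13. Take the larger (rising MC): q* = 13.
Check: AVC at q = 13 is $56 ≤ P, so revenue covers variable cost.
Profit = P·q − TC = 212·13 − 1244 = $1512.

Produce at q = 13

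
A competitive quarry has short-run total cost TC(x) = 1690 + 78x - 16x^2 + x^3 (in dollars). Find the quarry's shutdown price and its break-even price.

Shutdown price = $14; break-even price = $169

Shutdown price = min AVC. AVC = 78 - 16x + x^2, with vertex at x = 8 and minimum $14.
ATC = 1690/x + 78 - 16x + x^2. Setting dATC/dx = −1690/x^2 − 16 + 2x = 0 gives x = 13 (since 2·13^3 − 16·13^2 = 1690).
min ATC = 1690/13 + 78 − 16·13 + 13^2 = $169. That is the break-even price.
For $14 ≤ P < $169 the firm produces at a loss; below $14 it shuts down.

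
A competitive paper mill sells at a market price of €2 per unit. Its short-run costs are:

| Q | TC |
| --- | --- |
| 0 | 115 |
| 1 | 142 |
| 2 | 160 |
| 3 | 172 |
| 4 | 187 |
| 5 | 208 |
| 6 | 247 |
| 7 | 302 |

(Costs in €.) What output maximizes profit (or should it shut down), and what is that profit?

Compute π = P·Q − TC at each output: Q=0: -115; Q=1: -140; Q=2: -156; Q=3: -166; Q=4: -179; Q=5: -198; Q=6: -235; Q=7: -288.
Profit is highest at Q = 0. Equivalently, the lowest AVC in the table is 72/4 ≈ €18 at Q = 4, and P = €2 falls below it — price never covers variable cost, so the firm shuts down and loses only its fixed cost.

Q = 0 (shut down); profit = -€115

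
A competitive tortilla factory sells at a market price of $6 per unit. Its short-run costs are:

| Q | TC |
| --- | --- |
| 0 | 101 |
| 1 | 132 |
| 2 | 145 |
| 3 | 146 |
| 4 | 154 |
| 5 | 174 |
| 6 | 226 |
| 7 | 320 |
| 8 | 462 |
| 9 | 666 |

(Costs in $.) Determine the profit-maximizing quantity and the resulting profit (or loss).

Profit at each row (π = 6Q − TC): Q=0: -101; Q=1: -126; Q=2: -133; Q=3: -128; Q=4: -130; Q=5: -144; Q=6: -190; Q=7: -278; Q=8: -414; Q=9: -612.
Profit is highest at Q = 0. Equivalently, the lowest AVC in the table is 53/4 ≈ $13.25 at Q = 4, and P = $6 falls below it — price never covers variable cost, so the firm shuts down and loses only its fixed cost.

Q = 0 (shut down); profit = -$101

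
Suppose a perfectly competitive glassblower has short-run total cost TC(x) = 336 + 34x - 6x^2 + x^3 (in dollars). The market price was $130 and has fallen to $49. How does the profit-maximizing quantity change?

Output falls from 8 to 5

AVC = 34 - 6x + x^2, minimized at x = 3 where min AVC = $25. MC = 34 - 12x + 3x^2.
With P = $130 above the shutdown price, P = MC gives x = 8.
At P = $49 ≥ min AVC, set P = MC: x = 5. The firm stays open but cuts output.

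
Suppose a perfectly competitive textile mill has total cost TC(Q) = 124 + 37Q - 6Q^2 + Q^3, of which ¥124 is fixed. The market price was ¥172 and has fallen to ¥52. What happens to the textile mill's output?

MC = 37 - 12Q + 3Q^2; the shutdown threshold is min AVC = ¥28 (at Q = 3).
At P = ¥172 ≥ min AVC, set P = MC on the rising branch: Q = 9.
At P = ¥52 ≥ min AVC, set P = MC: Q = 5. The firm stays open but cuts output.

Output falls from 9 to 5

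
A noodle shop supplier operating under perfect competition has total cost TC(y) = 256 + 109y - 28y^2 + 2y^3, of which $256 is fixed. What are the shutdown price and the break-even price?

AVC = 109 - 28y + 2y^2; minimized at y = 7, giving min AVC = $11. That is the shutdown price.
ATC = 256/y + 109 - 28y + 2y^2. Setting dATC/dy = −256/y^2 − 28 + 4y = 0 gives y = 8 (since 4·8^3 − 28·8^2 = 256).
min ATC = 256/8 + 109 − 28·8 + 2·8^2 = $45. That is the break-even price.
Between these two prices the firm operates at a loss; above $45 it earns a profit.

Shutdown price = $11; break-even price = $45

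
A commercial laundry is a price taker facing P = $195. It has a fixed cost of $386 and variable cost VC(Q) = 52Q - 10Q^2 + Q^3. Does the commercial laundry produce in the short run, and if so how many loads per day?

Produce at Q = 11

Variable cost is VC = 52Q - 10Q^2 + Q^3, so AVC = VC/Q = 52 - 10Q + Q^2 and MC = dTC/dQ = 52 - 20Q + 3Q^2.
The AVC parabola has its vertex at Q = 10/2 = 5, where AVC = 52 - 10·5 + 5^2 = $27.
Because $195 ≥ $27, revenue can cover variable cost; the firm operates.
P = MC gives -143 - 20Q + 3Q^2 = 0, with roots -13/3 and 11. Take the larger (rising MC): Q* = 11.
Check: AVC at Q = 11 is $63 ≤ P, so revenue covers variable cost.
Profit = P·Q − TC = 195·11 − 1079 = $1066.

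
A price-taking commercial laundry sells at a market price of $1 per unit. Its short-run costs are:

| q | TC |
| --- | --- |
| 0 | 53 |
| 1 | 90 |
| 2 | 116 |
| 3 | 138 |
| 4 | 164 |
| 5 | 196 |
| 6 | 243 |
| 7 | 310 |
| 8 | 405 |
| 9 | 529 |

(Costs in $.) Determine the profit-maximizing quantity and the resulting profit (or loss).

Compute π = P·q − TC at each output: q=0: -53; q=1: -89; q=2: -114; q=3: -135; q=4: -160; q=5: -191; q=6: -237; q=7: -303; q=8: -397; q=9: -520.
Profit is highest at q = 0. Equivalently, the lowest AVC in the table is 111/4 ≈ $27.75 at q = 4, and P = $1 falls below it — price never covers variable cost, so the firm shuts down and loses only its fixed cost.

q = 0 (shut down); profit = -$53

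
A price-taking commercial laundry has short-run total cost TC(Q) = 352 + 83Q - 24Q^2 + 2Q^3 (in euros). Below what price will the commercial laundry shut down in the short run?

€11 per unit

The shutdown price is the minimum of AVC. VC = 83Q - 24Q^2 + 2Q^3, so AVC = 83 - 24Q + 2Q^2.
At the minimum of AVC, MC = AVC. MC = 83 - 48Q + 6Q^2; setting MC = AVC gives 4Q^2 - 24Q = 0, so Q = 6. min AVC = 11.
The firm shuts down for any P below €11.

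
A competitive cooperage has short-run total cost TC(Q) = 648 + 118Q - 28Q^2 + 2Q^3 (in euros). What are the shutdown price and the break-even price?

Shutdown price = €20; break-even price = €100

AVC = 118 - 28Q + 2Q^2; minimized at Q = 7, giving min AVC = €20. That is the shutdown price.
ATC = 648/Q + 118 - 28Q + 2Q^2. Setting dATC/dQ = −648/Q^2 − 28 + 4Q = 0 gives Q = 9 (since 4·9^3 − 28·9^2 = 648).
min ATC = 648/9 + 118 − 28·9 + 2·9^2 = €100. That is the break-even price.
For €20 ≤ P < €100 the firm produces at a loss; below €20 it shuts down.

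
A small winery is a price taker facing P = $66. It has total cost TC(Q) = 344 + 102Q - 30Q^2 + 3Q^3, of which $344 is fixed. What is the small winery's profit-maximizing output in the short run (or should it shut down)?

Produce at Q = 6

Strip out fixed cost: VC = 102Q - 30Q^2 + 3Q^3. Then AVC = 102 - 30Q + 3Q^2 and MC = 102 - 60Q + 9Q^2.
AVC is minimized where dAVC/dQ = -30 + 6Q = 0, at Q = 5; min AVC = 102 - 30·5 + 3·5^2 = $27.
P = $66 exceeds min AVC = $27, so the firm stays open.
P = MC gives 36 - 60Q + 9Q^2 = 0, with roots 2/3 and 6. Take the larger (rising MC): Q* = 6.
Check: AVC at Q = 6 is $30 ≤ P, so revenue covers variable cost.
Profit = P·Q − TC = 66·6 − 524 = -$128, a loss, but smaller than the $344 fixed cost the firm would lose by shutting down.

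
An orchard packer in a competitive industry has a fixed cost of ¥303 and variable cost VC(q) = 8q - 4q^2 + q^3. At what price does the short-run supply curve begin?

¥4 per unit

The firm shuts down when price falls below the minimum of average variable cost. AVC = VC/q = 8 - 4q + q^2.
dAVC/dq = -4 + 2q = 0 gives q = 2. min AVC = 8 - 4·2 + 2^2 = 4.
For P < ¥4 the firm produces nothing.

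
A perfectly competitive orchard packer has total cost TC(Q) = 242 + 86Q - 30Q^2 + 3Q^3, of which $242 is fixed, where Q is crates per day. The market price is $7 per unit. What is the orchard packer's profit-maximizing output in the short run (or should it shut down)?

Shut down

Strip out fixed cost: VC = 86Q - 30Q^2 + 3Q^3. Then AVC = 86 - 30Q + 3Q^2 and MC = 86 - 60Q + 9Q^2.
AVC hits its minimum where MC = AVC, at Q = 5, giving min AVC = 86 - 30·5 + 3·5^2 = $11.
Since P = $7 < min AVC = $11, price fails to cover variable cost at any output.
Best response: produce nothing and absorb the $242 fixed cost.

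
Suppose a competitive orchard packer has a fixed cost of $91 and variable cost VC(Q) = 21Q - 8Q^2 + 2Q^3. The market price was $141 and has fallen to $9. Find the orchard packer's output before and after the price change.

Output falls from 6 to 0 (the firm shuts down)

AVC = 21 - 8Q + 2Q^2, minimized at Q = 2 where min AVC = $13. MC = 21 - 16Q + 6Q^2.
With P = $141 above the shutdown price, P = MC gives Q = 6.
At P = $9 < min AVC = $13, price no longer covers variable cost at any output, so the firm shuts down: Q = 0.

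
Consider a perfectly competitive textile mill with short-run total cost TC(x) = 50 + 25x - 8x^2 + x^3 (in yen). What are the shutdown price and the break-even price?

Shutdown price = ¥9; break-even price = ¥20

AVC = 25 - 8x + x^2; minimized at x = 4, giving min AVC = ¥9. That is the shutdown price.
ATC = 50/x + 25 - 8x + x^2. Setting dATC/dx = −50/x^2 − 8 + 2x = 0 gives x = 5 (since 2·5^3 − 8·5^2 = 50).
min ATC = 50/5 + 25 − 8·5 + 5^2 = ¥20. That is the break-even price.
For ¥9 ≤ P < ¥20 the firm produces at a loss; below ¥9 it shuts down.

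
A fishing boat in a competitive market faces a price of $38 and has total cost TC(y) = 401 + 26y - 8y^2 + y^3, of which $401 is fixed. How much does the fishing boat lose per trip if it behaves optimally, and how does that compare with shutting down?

AVC = 26 - 8y + y^2; min AVC = $10 at y = 4. Since P = $38 ≥ min AVC, the firm produces.
With MC = 26 - 16y + 3y^2, P = MC on the upward-sloping part at y* = 6.
TR = 38·6 = 228. TC = 401 + 84 = 485. Profit = 228 − 485 = -$257.
Shutting down would mean losing the fixed cost of $401, so operating at a loss of $257 is better by $144.

Profit = -$257 at y = 6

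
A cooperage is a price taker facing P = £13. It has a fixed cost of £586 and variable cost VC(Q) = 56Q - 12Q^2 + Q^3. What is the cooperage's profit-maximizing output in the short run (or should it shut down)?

Strip out fixed cost: VC = 56Q - 12Q^2 + Q^3. Then AVC = 56 - 12Q + Q^2 and MC = 56 - 24Q + 3Q^2.
The AVC parabola has its vertex at Q = 12/2 = 6, where AVC = 56 - 12·6 + 6^2 = £20.
Since P = £13 < min AVC = £20, price fails to cover variable cost at any output.
Best response: produce nothing and absorb the £586 fixed cost.

Shut down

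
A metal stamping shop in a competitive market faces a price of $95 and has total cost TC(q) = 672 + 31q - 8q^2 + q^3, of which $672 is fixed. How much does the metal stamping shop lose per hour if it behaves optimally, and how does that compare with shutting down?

Profit = -$160 at q = 8

AVC = 31 - 8q + q^2; min AVC = $15 at q = 4. Since P = $95 ≥ min AVC, the firm produces.
MC = 31 - 16q + 3q^2. Setting P = MC and taking the root on the rising branch gives q* = 8.
TR = 95·8 = 760. TC = 672 + 248 = 920. Profit = 760 − 920 = -$160.
By producing, the firm covers all variable cost plus $512 of fixed cost; shutting down would lose the full $672.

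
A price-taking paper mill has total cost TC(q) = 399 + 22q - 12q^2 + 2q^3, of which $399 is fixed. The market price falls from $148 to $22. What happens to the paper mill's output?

AVC = 22 - 12q + 2q^2, minimized at q = 3 where min AVC = $4. MC = 22 - 24q + 6q^2.
With P = $148 above the shutdown price, P = MC gives q = 7.
At P = $22 ≥ min AVC, set P = MC: q = 4. The firm stays open but cuts output.

Output falls from 7 to 4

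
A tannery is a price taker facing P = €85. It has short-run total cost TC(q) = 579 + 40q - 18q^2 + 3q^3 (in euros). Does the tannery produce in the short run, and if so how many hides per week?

Strip out fixed cost: VC = 40q - 18q^2 + 3q^3. Then AVC = 40 - 18q + 3q^2 and MC = 40 - 36q + 9q^2.
AVC is minimized where dAVC/dq = -18 + 6q = 0, at q = 3; min AVC = 40 - 18·3 + 3·3^2 = €13.
Since P = €85 ≥ min AVC = €13, price covers variable cost and the firm should produce.
P = MC gives -45 - 36q + 9q^2 = 0, with roots -1 and 5. Take the larger (rising MC): q* = 5.
Check: AVC at q = 5 is €25 ≤ P, so revenue covers variable cost.
Profit = P·q − TC = 85·5 − 704 = -€279, a loss, but smaller than the €579 fixed cost the firm would lose by shutting down.

Produce at q = 5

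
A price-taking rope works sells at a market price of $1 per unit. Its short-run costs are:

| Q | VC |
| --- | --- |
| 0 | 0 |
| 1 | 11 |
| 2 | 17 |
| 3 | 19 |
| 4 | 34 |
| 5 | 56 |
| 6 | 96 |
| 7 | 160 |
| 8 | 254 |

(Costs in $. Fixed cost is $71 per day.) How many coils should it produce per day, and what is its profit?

Q = 0 (shut down); profit = -$71

Compute π = P·Q − TC at each output: Q=0: -71; Q=1: -81; Q=2: -86; Q=3: -87; Q=4: -101; Q=5: -122; Q=6: -161; Q=7: -224; Q=8: -317.
Profit is highest at Q = 0. Equivalently, the lowest AVC in the table is 19/3 ≈ $6.33 at Q = 3, and P = $1 falls below it — price never covers variable cost, so the firm shuts down and loses only its fixed cost.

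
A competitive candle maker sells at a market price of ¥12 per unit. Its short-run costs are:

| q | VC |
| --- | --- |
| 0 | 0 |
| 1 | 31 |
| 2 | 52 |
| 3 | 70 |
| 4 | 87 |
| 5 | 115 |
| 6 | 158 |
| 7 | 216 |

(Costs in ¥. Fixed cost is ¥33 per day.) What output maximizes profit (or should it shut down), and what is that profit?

q = 0 (shut down); profit = -¥33

Tabulate TR − TC: q=0: -33; q=1: -52; q=2: -61; q=3: -67; q=4: -72; q=5: -88; q=6: -119; q=7: -165.
Profit is highest at q = 0. Equivalently, the lowest AVC in the table is 87/4 ≈ ¥21.75 at q = 4, and P = ¥12 falls below it — price never covers variable cost, so the firm shuts down and loses only its fixed cost.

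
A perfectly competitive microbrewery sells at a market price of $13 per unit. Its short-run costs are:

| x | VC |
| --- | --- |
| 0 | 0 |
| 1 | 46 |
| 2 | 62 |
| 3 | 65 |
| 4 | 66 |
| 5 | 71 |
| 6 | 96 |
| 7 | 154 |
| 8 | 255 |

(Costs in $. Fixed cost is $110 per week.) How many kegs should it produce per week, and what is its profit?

Compute π = P·x − TC at each output: x=0: -110; x=1: -143; x=2: -146; x=3: -136; x=4: -124; x=5: -116; x=6: -128; x=7: -173; x=8: -261.
Profit is highest at x = 0. Equivalently, the lowest AVC in the table is 71/5 ≈ $14.20 at x = 5, and P = $13 falls below it — price never covers variable cost, so the firm shuts down and loses only its fixed cost.

x = 0 (shut down); profit = -$110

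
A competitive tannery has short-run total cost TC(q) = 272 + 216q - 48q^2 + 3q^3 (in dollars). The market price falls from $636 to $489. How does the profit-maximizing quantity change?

AVC = 216 - 48q + 3q^2, minimized at q = 8 where min AVC = $24. MC = 216 - 96q + 9q^2.
At P = $636 ≥ min AVC, set P = MC on the rising branch: q = 14.
At P = $489 ≥ min AVC, set P = MC: q = 13. The firm stays open but cuts output.

Output falls from 14 to 13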